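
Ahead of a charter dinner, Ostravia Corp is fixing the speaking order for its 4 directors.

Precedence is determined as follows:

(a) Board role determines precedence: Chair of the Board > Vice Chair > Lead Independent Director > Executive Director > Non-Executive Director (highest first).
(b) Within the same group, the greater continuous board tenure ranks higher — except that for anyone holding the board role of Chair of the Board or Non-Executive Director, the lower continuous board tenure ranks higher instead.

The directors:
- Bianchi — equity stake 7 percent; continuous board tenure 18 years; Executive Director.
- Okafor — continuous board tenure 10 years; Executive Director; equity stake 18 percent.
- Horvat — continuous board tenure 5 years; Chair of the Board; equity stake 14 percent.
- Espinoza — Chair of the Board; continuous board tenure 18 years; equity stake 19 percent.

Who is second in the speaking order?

Espinoza

By board role: Horvat and Espinoza (Chair of the Board); then Bianchi and Okafor (Executive Director).
Among Horvat and Espinoza, by continuous board tenure (lower first) (reversed rule for this group): Horvat (5 years) before Espinoza (18 years).
Among Bianchi and Okafor, by continuous board tenure (higher first): Bianchi (18 years) before Okafor (10 years).
Order: Horvat, Espinoza, Bianchi, Okafor.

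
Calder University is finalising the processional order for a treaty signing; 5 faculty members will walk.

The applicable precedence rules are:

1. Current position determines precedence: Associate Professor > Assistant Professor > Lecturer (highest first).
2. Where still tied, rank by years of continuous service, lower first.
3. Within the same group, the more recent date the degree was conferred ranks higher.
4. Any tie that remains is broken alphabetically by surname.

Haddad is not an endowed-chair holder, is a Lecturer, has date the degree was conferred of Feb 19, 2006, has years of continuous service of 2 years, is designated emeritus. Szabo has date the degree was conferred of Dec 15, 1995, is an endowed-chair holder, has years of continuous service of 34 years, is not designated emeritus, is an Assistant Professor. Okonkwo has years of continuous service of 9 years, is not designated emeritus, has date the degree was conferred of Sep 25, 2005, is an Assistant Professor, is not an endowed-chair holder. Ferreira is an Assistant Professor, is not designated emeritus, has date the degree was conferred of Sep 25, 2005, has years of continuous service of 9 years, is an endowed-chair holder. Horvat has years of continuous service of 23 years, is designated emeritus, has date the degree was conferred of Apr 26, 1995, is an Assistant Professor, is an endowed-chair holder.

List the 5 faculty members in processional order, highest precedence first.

By current position: Ferreira, Okonkwo, Horvat and Szabo (Assistant Professor); then Haddad (Lecturer).
Among Ferreira, Okonkwo, Horvat and Szabo, by years of continuous service (lower first): Ferreira and Okonkwo (9 years) before Horvat (23 years) before Szabo (34 years).
Ferreira and Okonkwo both have date the degree was conferred Sep 25, 2005, so the next rule applies.
Among Ferreira and Okonkwo, alphabetically by surname: Ferreira before Okonkwo.
Full order: Ferreira, Okonkwo, Horvat, Szabo, Haddad.

Ferreira, Okonkwo, Horvat, Szabo, Haddad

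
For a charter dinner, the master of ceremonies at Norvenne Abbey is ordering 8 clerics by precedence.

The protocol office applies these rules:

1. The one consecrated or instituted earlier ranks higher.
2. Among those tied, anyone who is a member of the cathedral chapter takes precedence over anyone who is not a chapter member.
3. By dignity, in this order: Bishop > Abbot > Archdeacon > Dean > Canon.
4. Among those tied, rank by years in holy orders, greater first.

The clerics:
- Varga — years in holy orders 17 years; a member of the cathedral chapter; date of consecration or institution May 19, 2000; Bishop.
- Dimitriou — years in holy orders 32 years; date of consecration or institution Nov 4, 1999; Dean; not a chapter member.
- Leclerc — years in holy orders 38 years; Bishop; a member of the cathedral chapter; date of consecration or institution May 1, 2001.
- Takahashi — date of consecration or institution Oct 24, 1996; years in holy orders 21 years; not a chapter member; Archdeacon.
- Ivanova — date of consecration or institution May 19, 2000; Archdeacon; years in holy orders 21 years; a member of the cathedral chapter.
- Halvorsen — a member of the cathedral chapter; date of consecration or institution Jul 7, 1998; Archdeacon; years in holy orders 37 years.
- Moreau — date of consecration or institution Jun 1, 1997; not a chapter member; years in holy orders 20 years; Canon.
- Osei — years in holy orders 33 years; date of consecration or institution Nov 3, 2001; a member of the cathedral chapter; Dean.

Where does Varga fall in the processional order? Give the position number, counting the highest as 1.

5

By date of consecration or institution (earlier first): Takahashi (Oct 24, 1996); then Moreau (Jun 1, 1997); then Halvorsen (Jul 7, 1998); then Dimitriou (Nov 4, 1999); then Varga and Ivanova (both May 19, 2000); then Leclerc (May 1, 2001); then Osei (Nov 3, 2001).
Varga and Ivanova are each a member of the cathedral chapter, so the next rule applies.
Among Varga and Ivanova, by dignity: Varga (Bishop) before Ivanova (Archdeacon).
Order: Takahashi, Moreau, Halvorsen, Dimitriou, Varga, Ivanova, Leclerc, Osei. So position 5.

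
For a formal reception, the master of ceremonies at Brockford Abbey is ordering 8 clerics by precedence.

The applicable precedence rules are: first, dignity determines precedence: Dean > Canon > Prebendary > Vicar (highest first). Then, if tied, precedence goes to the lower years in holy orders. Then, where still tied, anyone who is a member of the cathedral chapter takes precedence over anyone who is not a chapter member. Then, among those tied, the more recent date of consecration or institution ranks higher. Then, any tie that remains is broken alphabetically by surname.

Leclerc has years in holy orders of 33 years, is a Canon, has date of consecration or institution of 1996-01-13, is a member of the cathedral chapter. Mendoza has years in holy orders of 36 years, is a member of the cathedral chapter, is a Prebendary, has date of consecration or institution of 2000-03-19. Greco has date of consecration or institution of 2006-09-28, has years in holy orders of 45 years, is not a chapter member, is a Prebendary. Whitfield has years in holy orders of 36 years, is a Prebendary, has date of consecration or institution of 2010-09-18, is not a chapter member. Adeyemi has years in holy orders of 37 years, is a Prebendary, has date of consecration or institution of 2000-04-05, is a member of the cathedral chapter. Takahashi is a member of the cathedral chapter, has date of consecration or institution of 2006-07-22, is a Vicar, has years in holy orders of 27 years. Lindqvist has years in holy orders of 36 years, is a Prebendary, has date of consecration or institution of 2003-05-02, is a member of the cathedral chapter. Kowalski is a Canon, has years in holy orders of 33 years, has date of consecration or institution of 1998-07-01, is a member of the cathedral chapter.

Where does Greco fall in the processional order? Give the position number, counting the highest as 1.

By dignity: Kowalski and Leclerc (Canon); then Lindqvist, Mendoza, Whitfield, Adeyemi and Greco (Prebendary); then Takahashi (Vicar).
Kowalski and Leclerc both have years in holy orders 33 years, so the next rule applies.
Kowalski and Leclerc are each a member of the cathedral chapter, so the next rule applies.
Among Kowalski and Leclerc, by date of consecration or institution (later first): Kowalski (1998-07-01) before Leclerc (1996-01-13).
Among Lindqvist, Mendoza, Whitfield, Adeyemi and Greco, by years in holy orders (lower first): Lindqvist, Mendoza and Whitfield (36 years) before Adeyemi (37 years) before Greco (45 years).
Among Lindqvist, Mendoza and Whitfield, a member of the cathedral chapter before not a chapter member: Lindqvist and Mendoza (a member of the cathedral chapter) before Whitfield (not a chapter member).
Among Lindqvist and Mendoza, by date of consecration or institution (later first): Lindqvist (2003-05-02) before Mendoza (2000-03-19).
Order: Kowalski, Leclerc, Lindqvist, Mendoza, Whitfield, Adeyemi, Greco, Takahashi. So position 7.

7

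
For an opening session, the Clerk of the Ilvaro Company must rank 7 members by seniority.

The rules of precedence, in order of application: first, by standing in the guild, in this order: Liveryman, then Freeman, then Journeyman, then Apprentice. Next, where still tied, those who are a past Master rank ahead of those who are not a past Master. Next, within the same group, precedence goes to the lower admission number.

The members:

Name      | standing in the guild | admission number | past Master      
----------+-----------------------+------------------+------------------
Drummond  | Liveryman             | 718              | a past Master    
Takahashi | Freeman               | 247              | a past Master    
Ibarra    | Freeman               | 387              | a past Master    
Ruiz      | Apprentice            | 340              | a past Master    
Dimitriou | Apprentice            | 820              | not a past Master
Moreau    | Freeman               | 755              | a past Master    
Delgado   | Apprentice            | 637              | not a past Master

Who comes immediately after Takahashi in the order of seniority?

By standing in the guild: Drummond (Liveryman); then Takahashi, Ibarra and Moreau (Freeman); then Ruiz, Delgado and Dimitriou (Apprentice).
Takahashi, Ibarra and Moreau are each a past Master, so the next rule applies.
Among Takahashi, Ibarra and Moreau, by admission number (lower first): Takahashi (247) before Ibarra (387) before Moreau (755).
Among Ruiz, Delgado and Dimitriou, a past Master before not a past Master: Ruiz (a past Master) before Delgado and Dimitriou (not a past Master).
Among Delgado and Dimitriou, by admission number (lower first): Delgado (637) before Dimitriou (820).
Order: Drummond, Takahashi, Ibarra, Moreau, Ruiz, Delgado, Dimitriou.

Ibarra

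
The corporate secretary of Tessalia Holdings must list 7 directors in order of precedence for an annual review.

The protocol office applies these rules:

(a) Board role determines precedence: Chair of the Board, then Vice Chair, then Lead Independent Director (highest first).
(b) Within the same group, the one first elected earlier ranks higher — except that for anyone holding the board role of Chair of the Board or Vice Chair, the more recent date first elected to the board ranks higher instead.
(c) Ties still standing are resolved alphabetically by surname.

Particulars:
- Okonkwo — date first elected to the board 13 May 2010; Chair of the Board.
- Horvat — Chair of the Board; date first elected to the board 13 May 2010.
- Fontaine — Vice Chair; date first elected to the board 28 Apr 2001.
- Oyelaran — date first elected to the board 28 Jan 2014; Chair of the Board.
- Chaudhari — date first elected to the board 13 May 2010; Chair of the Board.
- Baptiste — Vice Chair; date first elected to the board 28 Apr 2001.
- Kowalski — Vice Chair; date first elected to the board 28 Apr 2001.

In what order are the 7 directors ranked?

By board role: Oyelaran, Chaudhari, Horvat and Okonkwo (Chair of the Board); then Baptiste, Fontaine and Kowalski (Vice Chair).
Among Oyelaran, Chaudhari, Horvat and Okonkwo, by date first elected to the board (later first) (reversed rule for this group): Oyelaran (28 Jan 2014) before Chaudhari, Horvat and Okonkwo (13 May 2010).
Among Chaudhari, Horvat and Okonkwo, alphabetically by surname: Chaudhari before Horvat before Okonkwo.
Baptiste, Fontaine and Kowalski all have date first elected to the board 28 Apr 2001, so the next rule applies.
Among Baptiste, Fontaine and Kowalski, alphabetically by surname: Baptiste before Fontaine before Kowalski.
Full order: Oyelaran, Chaudhari, Horvat, Okonkwo, Baptiste, Fontaine, Kowalski.

Oyelaran, Chaudhari, Horvat, Okonkwo, Baptiste, Fontaine, Kowalski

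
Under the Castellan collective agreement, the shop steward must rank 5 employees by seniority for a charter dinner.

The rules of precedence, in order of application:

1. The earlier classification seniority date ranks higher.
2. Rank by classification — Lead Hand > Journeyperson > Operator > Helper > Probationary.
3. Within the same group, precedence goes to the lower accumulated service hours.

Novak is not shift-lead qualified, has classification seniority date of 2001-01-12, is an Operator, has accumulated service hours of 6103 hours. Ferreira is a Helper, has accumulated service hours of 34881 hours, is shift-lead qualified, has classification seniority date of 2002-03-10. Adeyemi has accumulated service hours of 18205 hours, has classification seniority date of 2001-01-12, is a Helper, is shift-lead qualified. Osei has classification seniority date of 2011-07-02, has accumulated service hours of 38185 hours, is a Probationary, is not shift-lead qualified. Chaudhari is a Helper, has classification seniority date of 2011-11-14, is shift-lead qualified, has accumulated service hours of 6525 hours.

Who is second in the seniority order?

Adeyemi

By classification seniority date (earlier first): Novak and Adeyemi (both 2001-01-12); then Ferreira (2002-03-10); then Osei (2011-07-02); then Chaudhari (2011-11-14).
Among Novak and Adeyemi, by classification: Novak (Operator) before Adeyemi (Helper).
Order: Novak, Adeyemi, Ferreira, Osei, Chaudhari.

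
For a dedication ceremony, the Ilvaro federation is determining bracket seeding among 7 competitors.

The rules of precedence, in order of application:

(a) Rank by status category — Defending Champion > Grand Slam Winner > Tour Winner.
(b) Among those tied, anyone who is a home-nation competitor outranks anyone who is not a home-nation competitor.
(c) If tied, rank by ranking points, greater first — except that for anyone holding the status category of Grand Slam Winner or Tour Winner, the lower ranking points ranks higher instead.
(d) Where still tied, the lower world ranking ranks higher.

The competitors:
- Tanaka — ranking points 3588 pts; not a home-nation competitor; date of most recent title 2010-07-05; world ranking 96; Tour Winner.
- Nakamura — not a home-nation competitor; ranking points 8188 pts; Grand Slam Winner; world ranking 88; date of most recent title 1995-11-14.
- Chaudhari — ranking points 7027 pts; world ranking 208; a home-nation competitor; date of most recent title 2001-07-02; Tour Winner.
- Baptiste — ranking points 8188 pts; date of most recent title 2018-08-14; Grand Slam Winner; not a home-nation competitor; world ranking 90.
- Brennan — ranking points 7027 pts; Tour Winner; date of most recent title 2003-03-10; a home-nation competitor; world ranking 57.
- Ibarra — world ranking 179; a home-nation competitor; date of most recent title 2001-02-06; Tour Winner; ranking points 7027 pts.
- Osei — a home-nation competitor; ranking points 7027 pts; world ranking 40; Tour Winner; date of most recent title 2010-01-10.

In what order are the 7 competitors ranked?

By status category: Nakamura and Baptiste (Grand Slam Winner); then Osei, Brennan, Ibarra, Chaudhari and Tanaka (Tour Winner).
Nakamura and Baptiste are each not a home-nation competitor, so the next rule applies.
Nakamura and Baptiste both have ranking points 8188 pts, so the next rule applies.
Among Nakamura and Baptiste, by world ranking (lower first): Nakamura (88) before Baptiste (90).
Among Osei, Brennan, Ibarra, Chaudhari and Tanaka, a home-nation competitor before not a home-nation competitor: Osei, Brennan, Ibarra and Chaudhari (a home-nation competitor) before Tanaka (not a home-nation competitor).
Osei, Brennan, Ibarra and Chaudhari all have ranking points 7027 pts, so the next rule applies.
Among Osei, Brennan, Ibarra and Chaudhari, by world ranking (lower first): Osei (40) before Brennan (57) before Ibarra (179) before Chaudhari (208).
Full order: Nakamura, Baptiste, Osei, Brennan, Ibarra, Chaudhari, Tanaka.

Nakamura, Baptiste, Osei, Brennan, Ibarra, Chaudhari, Tanaka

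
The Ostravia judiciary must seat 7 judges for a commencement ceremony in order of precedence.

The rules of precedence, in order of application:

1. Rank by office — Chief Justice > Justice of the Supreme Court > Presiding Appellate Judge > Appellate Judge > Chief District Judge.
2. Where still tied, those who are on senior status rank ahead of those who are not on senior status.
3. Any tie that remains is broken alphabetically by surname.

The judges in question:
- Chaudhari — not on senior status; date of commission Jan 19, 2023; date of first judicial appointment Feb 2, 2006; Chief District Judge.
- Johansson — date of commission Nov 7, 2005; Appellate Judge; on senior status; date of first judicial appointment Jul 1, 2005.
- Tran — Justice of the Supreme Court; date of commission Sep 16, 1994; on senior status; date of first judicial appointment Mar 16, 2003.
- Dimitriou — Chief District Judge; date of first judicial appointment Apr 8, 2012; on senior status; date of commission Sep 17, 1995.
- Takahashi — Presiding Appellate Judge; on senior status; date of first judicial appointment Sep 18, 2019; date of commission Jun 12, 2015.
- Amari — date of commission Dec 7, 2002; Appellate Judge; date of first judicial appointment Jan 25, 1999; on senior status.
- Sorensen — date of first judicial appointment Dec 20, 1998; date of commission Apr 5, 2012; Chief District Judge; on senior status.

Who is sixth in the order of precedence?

By office: Tran (Justice of the Supreme Court); then Takahashi (Presiding Appellate Judge); then Amari and Johansson (Appellate Judge); then Dimitriou, Sorensen and Chaudhari (Chief District Judge).
Amari and Johansson are each on senior status, so the next rule applies.
Among Amari and Johansson, alphabetically by surname: Amari before Johansson.
Among Dimitriou, Sorensen and Chaudhari, on senior status before not on senior status: Dimitriou and Sorensen (on senior status) before Chaudhari (not on senior status).
Among Dimitriou and Sorensen, alphabetically by surname: Dimitriou before Sorensen.
Order: Tran, Takahashi, Amari, Johansson, Dimitriou, Sorensen, Chaudhari.

Sorensen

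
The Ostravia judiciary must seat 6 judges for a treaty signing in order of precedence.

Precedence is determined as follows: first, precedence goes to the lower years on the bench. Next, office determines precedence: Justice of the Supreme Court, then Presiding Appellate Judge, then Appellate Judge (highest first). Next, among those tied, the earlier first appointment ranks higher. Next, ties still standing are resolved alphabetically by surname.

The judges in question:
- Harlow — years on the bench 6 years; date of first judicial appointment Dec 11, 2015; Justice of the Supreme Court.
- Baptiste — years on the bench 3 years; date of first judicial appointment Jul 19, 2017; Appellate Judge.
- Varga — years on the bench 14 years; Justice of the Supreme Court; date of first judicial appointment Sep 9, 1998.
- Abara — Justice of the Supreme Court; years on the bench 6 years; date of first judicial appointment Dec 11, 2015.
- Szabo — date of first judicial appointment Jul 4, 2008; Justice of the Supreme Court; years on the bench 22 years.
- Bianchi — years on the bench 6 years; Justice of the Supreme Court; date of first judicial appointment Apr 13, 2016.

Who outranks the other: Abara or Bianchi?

Abara

By years on the bench (lower first): Baptiste (3 years); then Abara, Harlow and Bianchi (each 6 years); then Varga (14 years); then Szabo (22 years).
Abara, Harlow and Bianchi are each Justice of the Supreme Court, so the next rule applies.
Among Abara, Harlow and Bianchi, by date of first judicial appointment (earlier first): Abara and Harlow (Dec 11, 2015) before Bianchi (Apr 13, 2016).
Among Abara and Harlow, alphabetically by surname: Abara before Harlow.
So Abara takes precedence.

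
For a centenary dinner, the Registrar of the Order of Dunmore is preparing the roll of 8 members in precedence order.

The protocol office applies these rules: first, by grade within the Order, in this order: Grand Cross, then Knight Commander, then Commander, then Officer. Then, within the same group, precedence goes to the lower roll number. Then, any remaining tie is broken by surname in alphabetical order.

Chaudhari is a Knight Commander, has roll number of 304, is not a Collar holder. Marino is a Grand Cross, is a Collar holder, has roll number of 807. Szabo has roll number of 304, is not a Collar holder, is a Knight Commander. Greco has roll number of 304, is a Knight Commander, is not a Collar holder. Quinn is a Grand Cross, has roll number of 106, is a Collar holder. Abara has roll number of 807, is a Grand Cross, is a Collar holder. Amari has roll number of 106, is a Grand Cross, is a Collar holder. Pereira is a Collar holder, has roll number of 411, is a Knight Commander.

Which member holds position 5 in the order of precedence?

By grade within the Order: Amari, Quinn, Abara and Marino (Grand Cross); then Chaudhari, Greco, Szabo and Pereira (Knight Commander).
Among Amari, Quinn, Abara and Marino, by roll number (lower first): Amari and Quinn (106) before Abara and Marino (807).
Among Amari and Quinn, alphabetically by surname: Amari before Quinn.
Among Abara and Marino, alphabetically by surname: Abara before Marino.
Among Chaudhari, Greco, Szabo and Pereira, by roll number (lower first): Chaudhari, Greco and Szabo (304) before Pereira (411).
Among Chaudhari, Greco and Szabo, alphabetically by surname: Chaudhari before Greco before Szabo.
Order: Amari, Quinn, Abara, Marino, Chaudhari, Greco, Szabo, Pereira.

Chaudhari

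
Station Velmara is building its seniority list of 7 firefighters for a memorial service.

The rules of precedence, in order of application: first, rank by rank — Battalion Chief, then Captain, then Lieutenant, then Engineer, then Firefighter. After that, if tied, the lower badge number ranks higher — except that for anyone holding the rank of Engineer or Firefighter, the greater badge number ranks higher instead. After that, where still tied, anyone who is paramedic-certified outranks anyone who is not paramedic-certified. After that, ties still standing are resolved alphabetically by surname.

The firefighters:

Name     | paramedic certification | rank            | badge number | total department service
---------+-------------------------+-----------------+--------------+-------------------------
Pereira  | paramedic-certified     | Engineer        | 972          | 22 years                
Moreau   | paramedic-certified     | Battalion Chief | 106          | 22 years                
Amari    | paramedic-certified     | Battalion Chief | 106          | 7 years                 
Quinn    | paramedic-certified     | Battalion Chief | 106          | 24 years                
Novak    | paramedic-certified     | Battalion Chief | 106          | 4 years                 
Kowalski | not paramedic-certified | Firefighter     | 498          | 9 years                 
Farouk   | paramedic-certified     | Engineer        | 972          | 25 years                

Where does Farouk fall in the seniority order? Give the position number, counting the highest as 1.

5

By rank: Amari, Moreau, Novak and Quinn (Battalion Chief); then Farouk and Pereira (Engineer); then Kowalski (Firefighter).
Amari, Moreau, Novak and Quinn all have badge number 106, so the next rule applies.
Amari, Moreau, Novak and Quinn are each paramedic-certified, so the next rule applies.
Among Amari, Moreau, Novak and Quinn, alphabetically by surname: Amari before Moreau before Novak before Quinn.
Farouk and Pereira both have badge number 972, so the next rule applies.
Farouk and Pereira are each paramedic-certified, so the next rule applies.
Among Farouk and Pereira, alphabetically by surname: Farouk before Pereira.
Order: Amari, Moreau, Novak, Quinn, Farouk, Pereira, Kowalski. So position 5.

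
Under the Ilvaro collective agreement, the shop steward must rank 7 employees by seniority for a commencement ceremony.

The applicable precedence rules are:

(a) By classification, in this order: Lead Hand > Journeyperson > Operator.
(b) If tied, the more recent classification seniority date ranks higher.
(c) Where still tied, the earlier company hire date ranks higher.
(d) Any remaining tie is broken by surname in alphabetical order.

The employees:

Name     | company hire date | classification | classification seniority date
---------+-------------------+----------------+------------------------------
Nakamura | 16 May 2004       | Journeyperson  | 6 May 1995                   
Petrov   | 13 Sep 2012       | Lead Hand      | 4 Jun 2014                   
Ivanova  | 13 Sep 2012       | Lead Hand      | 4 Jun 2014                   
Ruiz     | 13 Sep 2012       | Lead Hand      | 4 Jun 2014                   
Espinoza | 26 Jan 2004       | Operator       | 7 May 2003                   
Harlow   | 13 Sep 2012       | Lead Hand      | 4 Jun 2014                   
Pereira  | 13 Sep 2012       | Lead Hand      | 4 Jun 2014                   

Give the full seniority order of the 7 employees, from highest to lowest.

Harlow, Ivanova, Pereira, Petrov, Ruiz, Nakamura, Espinoza

By classification: Harlow, Ivanova, Pereira, Petrov and Ruiz (Lead Hand); then Nakamura (Journeyperson); then Espinoza (Operator).
Harlow, Ivanova, Pereira, Petrov and Ruiz all have classification seniority date 4 Jun 2014, so the next rule applies.
Harlow, Ivanova, Pereira, Petrov and Ruiz all have company hire date 13 Sep 2012, so the next rule applies.
Among Harlow, Ivanova, Pereira, Petrov and Ruiz, alphabetically by surname: Harlow before Ivanova before Pereira before Petrov before Ruiz.
Full order: Harlow, Ivanova, Pereira, Petrov, Ruiz, Nakamura, Espinoza.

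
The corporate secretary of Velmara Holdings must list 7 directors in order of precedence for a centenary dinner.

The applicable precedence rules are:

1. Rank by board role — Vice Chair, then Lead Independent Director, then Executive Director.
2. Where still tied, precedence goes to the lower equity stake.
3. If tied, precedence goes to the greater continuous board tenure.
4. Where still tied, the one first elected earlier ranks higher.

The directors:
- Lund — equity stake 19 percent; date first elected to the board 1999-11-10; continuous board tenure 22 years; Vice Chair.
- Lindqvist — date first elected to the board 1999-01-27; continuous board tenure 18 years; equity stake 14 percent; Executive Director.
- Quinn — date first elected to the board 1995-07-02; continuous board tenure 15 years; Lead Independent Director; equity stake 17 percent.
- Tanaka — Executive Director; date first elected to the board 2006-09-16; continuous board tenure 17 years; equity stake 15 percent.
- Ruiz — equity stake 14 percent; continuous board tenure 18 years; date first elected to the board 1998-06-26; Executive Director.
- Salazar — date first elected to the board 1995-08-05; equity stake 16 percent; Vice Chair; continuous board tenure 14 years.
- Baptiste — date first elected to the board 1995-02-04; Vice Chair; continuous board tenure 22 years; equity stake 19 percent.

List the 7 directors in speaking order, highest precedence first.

By board role: Salazar, Baptiste and Lund (Vice Chair); then Quinn (Lead Independent Director); then Ruiz, Lindqvist and Tanaka (Executive Director).
Among Salazar, Baptiste and Lund, by equity stake (lower first): Salazar (16 percent) before Baptiste and Lund (19 percent).
Baptiste and Lund both have continuous board tenure 22 years, so the next rule applies.
Among Baptiste and Lund, by date first elected to the board (earlier first): Baptiste (1995-02-04) before Lund (1999-11-10).
Among Ruiz, Lindqvist and Tanaka, by equity stake (lower first): Ruiz and Lindqvist (14 percent) before Tanaka (15 percent).
Ruiz and Lindqvist both have continuous board tenure 18 years, so the next rule applies.
Among Ruiz and Lindqvist, by date first elected to the board (earlier first): Ruiz (1998-06-26) before Lindqvist (1999-01-27).
Full order: Salazar, Baptiste, Lund, Quinn, Ruiz, Lindqvist, Tanaka.

Salazar, Baptiste, Lund, Quinn, Ruiz, Lindqvist, Tanaka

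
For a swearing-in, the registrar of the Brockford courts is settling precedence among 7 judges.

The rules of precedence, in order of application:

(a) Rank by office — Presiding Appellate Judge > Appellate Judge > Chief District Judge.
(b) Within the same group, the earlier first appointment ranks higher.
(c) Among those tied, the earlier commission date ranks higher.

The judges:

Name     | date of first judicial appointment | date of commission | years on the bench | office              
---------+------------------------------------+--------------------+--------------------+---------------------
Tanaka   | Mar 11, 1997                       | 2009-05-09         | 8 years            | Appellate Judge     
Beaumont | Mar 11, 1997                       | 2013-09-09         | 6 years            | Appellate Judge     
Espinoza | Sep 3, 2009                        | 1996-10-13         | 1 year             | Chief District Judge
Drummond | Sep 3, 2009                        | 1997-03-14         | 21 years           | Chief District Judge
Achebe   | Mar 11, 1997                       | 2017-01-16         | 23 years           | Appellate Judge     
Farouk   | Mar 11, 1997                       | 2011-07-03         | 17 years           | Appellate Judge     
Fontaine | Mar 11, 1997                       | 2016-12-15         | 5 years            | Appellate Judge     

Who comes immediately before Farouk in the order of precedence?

Tanaka

By office: Tanaka, Farouk, Beaumont, Fontaine and Achebe (Appellate Judge); then Espinoza and Drummond (Chief District Judge).
Tanaka, Farouk, Beaumont, Fontaine and Achebe all have date of first judicial appointment Mar 11, 1997, so the next rule applies.
Among Tanaka, Farouk, Beaumont, Fontaine and Achebe, by date of commission (earlier first): Tanaka (2009-05-09) before Farouk (2011-07-03) before Beaumont (2013-09-09) before Fontaine (2016-12-15) before Achebe (2017-01-16).
Espinoza and Drummond both have date of first judicial appointment Sep 3, 2009, so the next rule applies.
Among Espinoza and Drummond, by date of commission (earlier first): Espinoza (1996-10-13) before Drummond (1997-03-14).
Order: Tanaka, Farouk, Beaumont, Fontaine, Achebe, Espinoza, Drummond.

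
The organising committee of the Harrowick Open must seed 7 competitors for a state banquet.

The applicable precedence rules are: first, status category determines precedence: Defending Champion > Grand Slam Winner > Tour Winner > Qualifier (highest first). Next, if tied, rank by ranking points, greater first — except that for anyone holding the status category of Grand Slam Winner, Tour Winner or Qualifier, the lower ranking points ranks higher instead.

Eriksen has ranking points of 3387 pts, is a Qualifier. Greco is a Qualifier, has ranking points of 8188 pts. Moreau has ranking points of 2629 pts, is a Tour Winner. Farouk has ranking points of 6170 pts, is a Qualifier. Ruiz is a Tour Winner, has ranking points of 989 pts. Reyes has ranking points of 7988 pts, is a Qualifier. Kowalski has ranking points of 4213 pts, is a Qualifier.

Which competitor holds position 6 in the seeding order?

Reyes

By status category: Ruiz and Moreau (Tour Winner); then Eriksen, Kowalski, Farouk, Reyes and Greco (Qualifier).
Among Ruiz and Moreau, by ranking points (lower first) (reversed rule for this group): Ruiz (989 pts) before Moreau (2629 pts).
Among Eriksen, Kowalski, Farouk, Reyes and Greco, by ranking points (lower first) (reversed rule for this group): Eriksen (3387 pts) before Kowalski (4213 pts) before Farouk (6170 pts) before Reyes (7988 pts) before Greco (8188 pts).
Order: Ruiz, Moreau, Eriksen, Kowalski, Farouk, Reyes, Greco.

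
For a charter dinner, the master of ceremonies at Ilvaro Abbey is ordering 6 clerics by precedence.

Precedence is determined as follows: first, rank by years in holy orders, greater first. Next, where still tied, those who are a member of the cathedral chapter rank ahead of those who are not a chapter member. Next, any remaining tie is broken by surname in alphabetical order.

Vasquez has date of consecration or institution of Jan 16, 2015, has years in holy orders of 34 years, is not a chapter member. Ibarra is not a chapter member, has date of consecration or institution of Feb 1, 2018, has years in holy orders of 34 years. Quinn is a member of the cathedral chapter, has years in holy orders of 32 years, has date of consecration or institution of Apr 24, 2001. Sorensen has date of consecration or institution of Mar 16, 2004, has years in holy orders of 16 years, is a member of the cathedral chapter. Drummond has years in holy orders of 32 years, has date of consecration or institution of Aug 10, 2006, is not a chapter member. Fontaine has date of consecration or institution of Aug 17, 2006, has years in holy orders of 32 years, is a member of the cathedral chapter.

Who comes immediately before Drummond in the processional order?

Quinn

By years in holy orders (higher first): Ibarra and Vasquez (both 34 years); then Fontaine, Quinn and Drummond (each 32 years); then Sorensen (16 years).
Ibarra and Vasquez are each not a chapter member, so the next rule applies.
Among Ibarra and Vasquez, alphabetically by surname: Ibarra before Vasquez.
Among Fontaine, Quinn and Drummond, a member of the cathedral chapter before not a chapter member: Fontaine and Quinn (a member of the cathedral chapter) before Drummond (not a chapter member).
Among Fontaine and Quinn, alphabetically by surname: Fontaine before Quinn.
Order: Ibarra, Vasquez, Fontaine, Quinn, Drummond, Sorensen.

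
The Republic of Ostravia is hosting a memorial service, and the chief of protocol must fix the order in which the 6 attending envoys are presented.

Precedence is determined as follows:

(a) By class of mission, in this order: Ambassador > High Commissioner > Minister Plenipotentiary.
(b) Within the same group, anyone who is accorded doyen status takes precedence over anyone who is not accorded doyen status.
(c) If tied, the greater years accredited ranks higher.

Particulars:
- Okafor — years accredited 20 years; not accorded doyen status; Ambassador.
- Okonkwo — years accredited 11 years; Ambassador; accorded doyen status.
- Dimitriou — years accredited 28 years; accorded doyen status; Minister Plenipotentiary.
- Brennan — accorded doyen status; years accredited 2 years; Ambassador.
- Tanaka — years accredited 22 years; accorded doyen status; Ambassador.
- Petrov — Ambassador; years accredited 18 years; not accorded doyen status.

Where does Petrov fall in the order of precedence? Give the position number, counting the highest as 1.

5

By class of mission: Tanaka, Okonkwo, Brennan, Okafor and Petrov (Ambassador); then Dimitriou (Minister Plenipotentiary).
Among Tanaka, Okonkwo, Brennan, Okafor and Petrov, accorded doyen status before not accorded doyen status: Tanaka, Okonkwo and Brennan (accorded doyen status) before Okafor and Petrov (not accorded doyen status).
Among Tanaka, Okonkwo and Brennan, by years accredited (higher first): Tanaka (22 years) before Okonkwo (11 years) before Brennan (2 years).
Among Okafor and Petrov, by years accredited (higher first): Okafor (20 years) before Petrov (18 years).
Order: Tanaka, Okonkwo, Brennan, Okafor, Petrov, Dimitriou. So position 5.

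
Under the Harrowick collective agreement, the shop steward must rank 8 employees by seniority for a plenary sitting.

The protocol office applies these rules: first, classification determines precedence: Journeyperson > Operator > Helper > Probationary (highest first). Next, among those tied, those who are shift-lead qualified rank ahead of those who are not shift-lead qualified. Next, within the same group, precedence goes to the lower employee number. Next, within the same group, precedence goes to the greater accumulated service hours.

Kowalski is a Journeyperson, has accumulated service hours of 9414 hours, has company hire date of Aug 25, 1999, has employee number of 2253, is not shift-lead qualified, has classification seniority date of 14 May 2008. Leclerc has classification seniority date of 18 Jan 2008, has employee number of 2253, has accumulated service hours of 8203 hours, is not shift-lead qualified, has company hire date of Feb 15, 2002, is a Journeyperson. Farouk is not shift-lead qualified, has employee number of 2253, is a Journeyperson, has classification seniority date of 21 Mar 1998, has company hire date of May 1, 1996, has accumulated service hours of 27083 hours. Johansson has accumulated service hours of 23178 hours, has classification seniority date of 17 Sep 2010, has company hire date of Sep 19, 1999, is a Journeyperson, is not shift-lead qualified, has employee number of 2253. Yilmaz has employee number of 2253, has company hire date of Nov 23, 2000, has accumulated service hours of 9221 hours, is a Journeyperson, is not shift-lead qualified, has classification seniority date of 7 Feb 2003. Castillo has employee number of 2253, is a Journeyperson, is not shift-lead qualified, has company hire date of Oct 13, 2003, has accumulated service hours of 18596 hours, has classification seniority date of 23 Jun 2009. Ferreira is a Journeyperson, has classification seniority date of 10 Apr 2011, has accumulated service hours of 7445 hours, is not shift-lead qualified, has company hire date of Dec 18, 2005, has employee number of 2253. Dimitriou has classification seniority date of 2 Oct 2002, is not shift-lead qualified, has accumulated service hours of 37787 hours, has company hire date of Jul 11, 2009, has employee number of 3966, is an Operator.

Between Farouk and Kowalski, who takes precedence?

Farouk

By classification: Farouk, Johansson, Castillo, Kowalski, Yilmaz, Leclerc and Ferreira (Journeyperson); then Dimitriou (Operator).
Farouk, Johansson, Castillo, Kowalski, Yilmaz, Leclerc and Ferreira are each not shift-lead qualified, so the next rule applies.
Farouk, Johansson, Castillo, Kowalski, Yilmaz, Leclerc and Ferreira all have employee number 2253, so the next rule applies.
Among Farouk, Johansson, Castillo, Kowalski, Yilmaz, Leclerc and Ferreira, by accumulated service hours (higher first): Farouk (27083 hours) before Johansson (23178 hours) before Castillo (18596 hours) before Kowalski (9414 hours) before Yilmaz (9221 hours) before Leclerc (8203 hours) before Ferreira (7445 hours).
So Farouk takes precedence.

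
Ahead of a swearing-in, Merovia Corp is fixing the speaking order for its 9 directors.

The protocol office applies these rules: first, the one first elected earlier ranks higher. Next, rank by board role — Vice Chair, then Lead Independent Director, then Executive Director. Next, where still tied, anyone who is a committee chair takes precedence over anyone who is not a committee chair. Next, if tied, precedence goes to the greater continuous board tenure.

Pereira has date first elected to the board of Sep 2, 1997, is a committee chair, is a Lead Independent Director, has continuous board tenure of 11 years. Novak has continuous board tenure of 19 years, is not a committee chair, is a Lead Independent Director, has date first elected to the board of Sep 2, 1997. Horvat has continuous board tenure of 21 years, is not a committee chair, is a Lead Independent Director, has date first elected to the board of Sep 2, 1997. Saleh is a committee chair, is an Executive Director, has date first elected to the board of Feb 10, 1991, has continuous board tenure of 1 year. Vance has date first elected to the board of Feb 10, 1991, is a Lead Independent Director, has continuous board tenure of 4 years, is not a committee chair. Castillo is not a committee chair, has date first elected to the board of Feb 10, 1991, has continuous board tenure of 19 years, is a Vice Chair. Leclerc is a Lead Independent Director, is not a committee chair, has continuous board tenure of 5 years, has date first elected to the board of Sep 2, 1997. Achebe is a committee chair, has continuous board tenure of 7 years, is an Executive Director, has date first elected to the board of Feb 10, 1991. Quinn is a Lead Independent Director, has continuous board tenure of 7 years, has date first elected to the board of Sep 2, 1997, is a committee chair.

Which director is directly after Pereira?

By date first elected to the board (earlier first): Castillo, Vance, Achebe and Saleh (each Feb 10, 1991); then Pereira, Quinn, Horvat, Novak and Leclerc (each Sep 2, 1997).
Among Castillo, Vance, Achebe and Saleh, by board role: Castillo (Vice Chair) before Vance (Lead Independent Director) before Achebe and Saleh (Executive Director).
Achebe and Saleh are each a committee chair, so the next rule applies.
Among Achebe and Saleh, by continuous board tenure (higher first): Achebe (7 years) before Saleh (1 year).
Pereira, Quinn, Horvat, Novak and Leclerc are each Lead Independent Director, so the next rule applies.
Among Pereira, Quinn, Horvat, Novak and Leclerc, a committee chair before not a committee chair: Pereira and Quinn (a committee chair) before Horvat, Novak and Leclerc (not a committee chair).
Among Pereira and Quinn, by continuous board tenure (higher first): Pereira (11 years) before Quinn (7 years).
Among Horvat, Novak and Leclerc, by continuous board tenure (higher first): Horvat (21 years) before Novak (19 years) before Leclerc (5 years).
Order: Castillo, Vance, Achebe, Saleh, Pereira, Quinn, Horvat, Novak, Leclerc.

Quinn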